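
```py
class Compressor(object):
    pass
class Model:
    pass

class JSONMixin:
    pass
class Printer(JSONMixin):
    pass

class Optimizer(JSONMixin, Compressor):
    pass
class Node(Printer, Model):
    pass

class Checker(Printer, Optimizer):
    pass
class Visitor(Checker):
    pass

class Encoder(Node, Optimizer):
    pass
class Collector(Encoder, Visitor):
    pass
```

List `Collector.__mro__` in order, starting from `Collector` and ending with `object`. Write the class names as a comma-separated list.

Collector, Encoder, Node, Visitor, Checker, Printer, Optimizer, JSONMixin, Model, Compressor, object

L[Collector] = Collector + merge(L[Encoder], L[Visitor], [Encoder Visitor])
  take Encoder:  [Encoder Node Printer Optimizer JSONMixin Model Compressor object] + [Visitor Checker Printer Optimizer JSONMixin Compressor object] + [Encoder Visitor]
  take Node:  [Node Printer Optimizer JSONMixin Model Compressor object] + [Visitor Checker Printer Optimizer JSONMixin Compressor object] + [Visitor]
  take Visitor:  [Printer Optimizer JSONMixin Model Compressor object] + [Visitor Checker Printer Optimizer JSONMixin Compressor object] + [Visitor]
  take Checker:  [Printer Optimizer JSONMixin Model Compressor object] + [Checker Printer Optimizer JSONMixin Compressor object]
  take Printer:  [Printer Optimizer JSONMixin Model Compressor object] + [Printer Optimizer JSONMixin Compressor object]
  take Optimizer:  [Optimizer JSONMixin Model Compressor object] + [Optimizer JSONMixin Compressor object]
  take JSONMixin:  [JSONMixin Model Compressor object] + [JSONMixin Compressor object]
  take Model:  [Model Compressor object] + [Compressor object]
  take Compressor:  [Compressor object] + [Compressor object]
  take object:  [object] + [object]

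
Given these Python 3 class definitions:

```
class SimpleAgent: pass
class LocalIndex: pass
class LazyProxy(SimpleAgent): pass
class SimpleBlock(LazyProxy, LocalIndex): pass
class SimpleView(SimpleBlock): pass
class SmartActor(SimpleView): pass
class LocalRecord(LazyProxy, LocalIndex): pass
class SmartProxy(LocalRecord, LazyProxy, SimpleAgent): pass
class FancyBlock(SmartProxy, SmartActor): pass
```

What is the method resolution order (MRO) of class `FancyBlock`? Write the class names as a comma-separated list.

L[FancyBlock] = FancyBlock + merge(L[SmartProxy], L[SmartActor], [SmartProxy SmartActor])
  take SmartProxy:  [SmartProxy LocalRecord LazyProxy SimpleAgent LocalIndex object] + [SmartActor SimpleView SimpleBlock LazyProxy SimpleAgent LocalIndex object] + [SmartProxy SmartActor]
  take LocalRecord:  [LocalRecord LazyProxy SimpleAgent LocalIndex object] + [SmartActor SimpleView SimpleBlock LazyProxy SimpleAgent LocalIndex object] + [SmartActor]
  take SmartActor:  [LazyProxy SimpleAgent LocalIndex object] + [SmartActor SimpleView SimpleBlock LazyProxy SimpleAgent LocalIndex object] + [SmartActor]
  take SimpleView:  [LazyProxy SimpleAgent LocalIndex object] + [SimpleView SimpleBlock LazyProxy SimpleAgent LocalIndex object]
  take SimpleBlock:  [LazyProxy SimpleAgent LocalIndex object] + [SimpleBlock LazyProxy SimpleAgent LocalIndex object]
  take LazyProxy:  [LazyProxy SimpleAgent LocalIndex object] + [LazyProxy SimpleAgent LocalIndex object]
  take SimpleAgent:  [SimpleAgent LocalIndex object] + [SimpleAgent LocalIndex object]
  take LocalIndex:  [LocalIndex object] + [LocalIndex object]
  take object:  [object] + [object]

FancyBlock, SmartProxy, LocalRecord, SmartActor, SimpleView, SimpleBlock, LazyProxy, SimpleAgent, LocalIndex, object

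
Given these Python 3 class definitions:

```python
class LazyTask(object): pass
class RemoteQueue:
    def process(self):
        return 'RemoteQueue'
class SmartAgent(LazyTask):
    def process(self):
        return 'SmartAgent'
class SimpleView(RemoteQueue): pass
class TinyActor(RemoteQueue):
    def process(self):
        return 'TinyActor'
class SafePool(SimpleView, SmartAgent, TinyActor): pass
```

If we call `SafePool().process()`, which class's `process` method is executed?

SmartAgent

L[SafePool] = SafePool + merge(L[SimpleView], L[SmartAgent], L[TinyActor], [SimpleView SmartAgent TinyActor])
  take SimpleView:  [SimpleView RemoteQueue object] + [SmartAgent LazyTask object] + [TinyActor RemoteQueue object] + [SimpleView SmartAgent TinyActor]
  take SmartAgent:  [RemoteQueue object] + [SmartAgent LazyTask object] + [TinyActor RemoteQueue object] + [SmartAgent TinyActor]
  take LazyTask:  [RemoteQueue object] + [LazyTask object] + [TinyActor RemoteQueue object] + [TinyActor]
  take TinyActor:  [RemoteQueue object] + [object] + [TinyActor RemoteQueue object] + [TinyActor]
  take RemoteQueue:  [RemoteQueue object] + [object] + [RemoteQueue object]
  take object:  [object] + [object] + [object]
MRO: SafePool SimpleView SmartAgent LazyTask TinyActor RemoteQueue object
process is defined in: RemoteQueue, SmartAgent, TinyActor. First along the MRO is SmartAgent.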